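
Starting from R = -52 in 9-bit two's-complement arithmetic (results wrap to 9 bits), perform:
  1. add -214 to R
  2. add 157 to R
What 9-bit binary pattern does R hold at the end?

Start: R = -52 = 111001100.
R = -52 + (-214) = -266; wraps to 246 = 011110110
R = 246 + 157 = 403; wraps to -109 = 110010011

110010011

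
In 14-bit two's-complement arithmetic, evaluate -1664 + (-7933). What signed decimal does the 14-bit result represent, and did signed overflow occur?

-1664 → 11100110000000
-7933 → 10000100000011
  11100110000000
+ 10000100000011
= 01101010000011  (discard carry-out 1)
Result 01101010000011: MSB = 0 → value 6787.
Both addends are negative but the stored result is non-negative: signed overflow. The true value -1664 + (-7933) = -9597 lies outside [-8192, 8191].

6787; overflow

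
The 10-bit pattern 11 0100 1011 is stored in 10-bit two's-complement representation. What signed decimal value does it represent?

MSB is 1, so the value is negative.
Invert: 0010110100. Add 1: 0010110101 = 181. So the value is −181.

-181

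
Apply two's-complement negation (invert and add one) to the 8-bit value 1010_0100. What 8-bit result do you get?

Invert: 01011011. Add 1: 01011100.
Check: 10100100 = -92, 01011100 = 92.

01011100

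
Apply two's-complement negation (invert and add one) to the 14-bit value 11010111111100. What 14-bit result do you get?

Invert: 00101000000011. Add 1: 00101000000100.

00101000000100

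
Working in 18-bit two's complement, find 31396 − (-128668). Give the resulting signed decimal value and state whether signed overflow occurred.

-102080; overflow

31396 → 000111101010100100
-128668 → 100000100101100100
Subtract via negate-and-add: invert 100000100101100100 + 1 = 011111011010011100 (i.e. 128668).
  000111101010100100
+ 011111011010011100
= 100111000101000000
Result 100111000101000000: MSB = 1 → 160064 − 262144 = -102080.
Both addends (after negating the subtrahend) are non-negative but the stored result is negative: signed overflow. The true value 31396 − (-128668) = 160064 lies outside [-131072, 131071].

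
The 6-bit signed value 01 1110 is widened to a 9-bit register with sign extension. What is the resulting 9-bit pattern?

MSB of 011110 is 0; replicate it into the new high bits.
000|011110 → 000011110 (still 30).

000011110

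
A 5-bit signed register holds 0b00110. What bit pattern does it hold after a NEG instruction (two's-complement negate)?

11010

Invert: 11001. Add 1: 11010.
Check: 00110 = 6, 11010 = -6.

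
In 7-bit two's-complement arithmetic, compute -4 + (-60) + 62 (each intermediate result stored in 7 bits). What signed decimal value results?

-2

-4 + (-60) = -64 (1000000)
-64 + 62 = -2 (1111110)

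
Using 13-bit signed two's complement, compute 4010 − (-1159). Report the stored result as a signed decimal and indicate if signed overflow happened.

4010 → 0111110101010
-1159 → 1101101111001
Subtract via negate-and-add: invert 1101101111001 + 1 = 0010010000111 (i.e. 1159).
  0111110101010
+ 0010010000111
= 1010000110001
Result 1010000110001: MSB = 1 → 5169 − 8192 = -3023.
Both addends (after negating the subtrahend) are non-negative but the stored result is negative: signed overflow. The true value 4010 − (-1159) = 5169 lies outside [-4096, 4095].

-3023; overflow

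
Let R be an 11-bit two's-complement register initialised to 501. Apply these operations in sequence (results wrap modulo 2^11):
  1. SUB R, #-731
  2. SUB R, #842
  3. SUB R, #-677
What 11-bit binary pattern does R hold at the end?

10000101011

Start: R = 501 = 00111110101.
R = 501 − (-731) = 1232; wraps to -816 = 10011010000
R = -816 − 842 = -1658; wraps to 390 = 00110000110
R = 390 − (-677) = 1067; wraps to -981 = 10000101011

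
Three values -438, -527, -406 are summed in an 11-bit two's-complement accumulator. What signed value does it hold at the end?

-438 + (-527) = -965 (10000111011)
-965 + (-406) = -1371 → wraps to 677 (01010100101)

677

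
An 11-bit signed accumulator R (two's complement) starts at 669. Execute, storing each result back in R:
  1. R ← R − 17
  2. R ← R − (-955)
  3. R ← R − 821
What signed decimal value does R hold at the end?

Start: R = 669 = 01010011101.
R = 669 − 17 = 652 = 01010001100
R = 652 − (-955) = 1607; wraps to -441 = 11001000111
R = -441 − 821 = -1262; wraps to 786 = 01100010010

786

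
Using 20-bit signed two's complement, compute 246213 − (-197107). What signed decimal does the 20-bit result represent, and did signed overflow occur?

443320; no overflow

246213 → 00111100000111000101
-197107 → 11001111111000001101
Subtract via negate-and-add: invert 11001111111000001101 + 1 = 00110000000111110011 (i.e. 197107).
  00111100000111000101
+ 00110000000111110011
= 01101100001110111000
Result 01101100001110111000: MSB = 0 → value 443320.
Both addends (after negating the subtrahend) are non-negative and so is the stored result: no signed overflow.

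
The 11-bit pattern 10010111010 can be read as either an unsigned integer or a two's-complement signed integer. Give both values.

unsigned = 1210, signed = -838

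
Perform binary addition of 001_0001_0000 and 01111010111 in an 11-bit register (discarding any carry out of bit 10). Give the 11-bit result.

10011100111

  00100010000
+ 01111010111
= 10011100111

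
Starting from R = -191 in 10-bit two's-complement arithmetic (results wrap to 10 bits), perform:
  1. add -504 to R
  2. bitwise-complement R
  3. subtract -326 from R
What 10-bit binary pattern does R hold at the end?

1111111100

Start: R = -191 = 1101000001.
R = -191 + (-504) = -695; wraps to 329 = 0101001001
R = NOT 0101001001 = 1010110110 = -330
R = -330 − (-326) = -4 = 1111111100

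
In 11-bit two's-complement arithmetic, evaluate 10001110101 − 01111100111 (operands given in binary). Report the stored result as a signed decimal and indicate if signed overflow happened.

142; overflow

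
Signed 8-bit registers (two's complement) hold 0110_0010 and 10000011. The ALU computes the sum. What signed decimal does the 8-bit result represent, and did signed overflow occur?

-27; no overflow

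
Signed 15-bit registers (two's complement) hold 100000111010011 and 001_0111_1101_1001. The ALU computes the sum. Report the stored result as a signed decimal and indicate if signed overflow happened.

-9812; no overflow

100000111010011 = -15917 (signed)
001_0111_1101_1001 → 001011111011001 = 6105 (signed)
  100000111010011
+ 001011111011001
= 101100110101100
Result 101100110101100: MSB = 1 → 22956 − 32768 = -9812.
Addends have opposite signs, so signed overflow cannot occur.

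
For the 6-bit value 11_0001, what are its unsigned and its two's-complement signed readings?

unsigned = 49, signed = -15

Unsigned: 110001 = 49.
Signed: MSB=1 → 49 − 64 = -15.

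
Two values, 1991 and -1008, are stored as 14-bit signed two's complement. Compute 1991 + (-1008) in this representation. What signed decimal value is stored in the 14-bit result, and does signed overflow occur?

983; no overflow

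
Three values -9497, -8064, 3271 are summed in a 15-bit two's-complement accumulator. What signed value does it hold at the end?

-14290

-9497 + (-8064) = -17561 → wraps to 15207 (011101101100111)
15207 + 3271 = 18478 → wraps to -14290 (100100000101110)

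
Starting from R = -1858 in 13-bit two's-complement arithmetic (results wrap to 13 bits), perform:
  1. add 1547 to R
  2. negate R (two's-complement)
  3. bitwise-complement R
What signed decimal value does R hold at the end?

Start: R = -1858 = 1100010111110.
R = -1858 + 1547 = -311 = 1111011001001
R = −(-311) = 311 = 0000100110111
R = NOT 0000100110111 = 1111011001000 = -312

-312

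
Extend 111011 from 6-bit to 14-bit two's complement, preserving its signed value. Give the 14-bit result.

MSB of 111011 is 1; replicate it into the new high bits.
11111111|111011 → 11111111111011 (still -5).

11111111111011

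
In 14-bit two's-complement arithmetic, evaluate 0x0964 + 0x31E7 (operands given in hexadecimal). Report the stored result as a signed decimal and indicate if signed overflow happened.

-1205; no overflow

0x0964 = 00100101100100 = 2404 (signed)
0x31E7 = 11000111100111 = -3609 (signed)
  00100101100100
+ 11000111100111
= 11101101001011
Result 11101101001011: MSB = 1 → 15179 − 16384 = -1205.
Addends have opposite signs, so signed overflow cannot occur.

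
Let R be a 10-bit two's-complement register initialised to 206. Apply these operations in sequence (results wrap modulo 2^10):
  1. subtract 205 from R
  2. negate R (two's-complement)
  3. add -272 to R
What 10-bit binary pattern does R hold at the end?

Start: R = 206 = 0011001110.
R = 206 − 205 = 1 = 0000000001
R = −(1) = -1 = 1111111111
R = -1 + (-272) = -273 = 1011101111

1011101111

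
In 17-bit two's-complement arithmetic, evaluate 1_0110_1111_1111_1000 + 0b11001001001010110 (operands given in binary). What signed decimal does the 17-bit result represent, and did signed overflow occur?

1_0110_1111_1111_1000 → 10110111111111000 = -36872 (signed)
0b11001001001010110 → 11001001001010110 = -28074 (signed)
  10110111111111000
+ 11001001001010110
= 10000001001001110  (discard carry-out 1)
Result 10000001001001110: MSB = 1 → 66126 − 131072 = -64946.
Both addends are negative and so is the stored result: no signed overflow.

-64946; no overflow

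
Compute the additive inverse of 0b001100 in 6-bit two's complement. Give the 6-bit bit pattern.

110100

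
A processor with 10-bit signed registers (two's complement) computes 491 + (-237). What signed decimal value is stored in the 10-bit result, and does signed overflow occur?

254; no overflow

491 → 0111101011
-237 → 1100010011
  0111101011
+ 1100010011
= 0011111110  (discard carry-out 1)
Result 0011111110: MSB = 0 → value 254.
Addends have opposite signs, so signed overflow cannot occur.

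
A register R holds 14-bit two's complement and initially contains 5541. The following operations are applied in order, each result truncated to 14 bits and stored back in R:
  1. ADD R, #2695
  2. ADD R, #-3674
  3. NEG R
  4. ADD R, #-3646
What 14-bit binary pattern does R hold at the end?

Start: R = 5541 = 01010110100101.
R = 5541 + 2695 = 8236; wraps to -8148 = 10000000101100
R = -8148 + (-3674) = -11822; wraps to 4562 = 01000111010010
R = −(4562) = -4562 = 10111000101110
R = -4562 + (-3646) = -8208; wraps to 8176 = 01111111110000

01111111110000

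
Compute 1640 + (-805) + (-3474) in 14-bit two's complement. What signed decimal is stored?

1640 + (-805) = 835 (00001101000011)
835 + (-3474) = -2639 (11010110110001)

-2639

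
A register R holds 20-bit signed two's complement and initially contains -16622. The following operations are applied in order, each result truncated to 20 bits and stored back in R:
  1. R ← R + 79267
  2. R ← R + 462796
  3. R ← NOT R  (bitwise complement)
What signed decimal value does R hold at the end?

Start: R = -16622 = 11111011111100010010.
R = -16622 + 79267 = 62645 = 00001111010010110101
R = 62645 + 462796 = 525441; wraps to -523135 = 10000000010010000001
R = NOT 10000000010010000001 = 01111111101101111110 = 523134

523134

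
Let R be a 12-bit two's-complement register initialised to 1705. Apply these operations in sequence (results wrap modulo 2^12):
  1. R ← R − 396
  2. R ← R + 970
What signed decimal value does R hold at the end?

Start: R = 1705 = 011010101001.
R = 1705 − 396 = 1309 = 010100011101
R = 1309 + 970 = 2279; wraps to -1817 = 100011100111

-1817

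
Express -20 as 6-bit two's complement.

101100

|-20| = 20 = 010100 in 6 bits.
Invert the bits: 101011. Add 1: 101100.
Check: 101100 reads as 44 − 64 = -20.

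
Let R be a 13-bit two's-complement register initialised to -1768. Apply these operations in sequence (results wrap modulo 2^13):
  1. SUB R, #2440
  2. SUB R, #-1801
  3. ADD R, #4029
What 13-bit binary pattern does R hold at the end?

Start: R = -1768 = 1100100011000.
R = -1768 − 2440 = -4208; wraps to 3984 = 0111110010000
R = 3984 − (-1801) = 5785; wraps to -2407 = 1011010011001
R = -2407 + 4029 = 1622 = 0011001010110

0011001010110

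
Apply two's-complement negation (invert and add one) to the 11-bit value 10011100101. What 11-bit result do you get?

01100011011

Invert: 01100011010. Add 1: 01100011011.
Check: 10011100101 = -795, 01100011011 = 795.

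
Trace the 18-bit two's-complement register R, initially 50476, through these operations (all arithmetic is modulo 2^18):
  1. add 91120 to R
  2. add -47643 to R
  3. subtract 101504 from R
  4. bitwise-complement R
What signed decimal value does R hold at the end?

Start: R = 50476 = 001100010100101100.
R = 50476 + 91120 = 141596; wraps to -120548 = 100010100100011100
R = -120548 + (-47643) = -168191; wraps to 93953 = 010110111100000001
R = 93953 − 101504 = -7551 = 111110001010000001
R = NOT 111110001010000001 = 000001110101111110 = 7550

7550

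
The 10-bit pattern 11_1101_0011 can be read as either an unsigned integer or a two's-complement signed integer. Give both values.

Unsigned: 1111010011 = 979.
Signed: MSB=1 → 979 − 1024 = -45.

unsigned = 979, signed = -45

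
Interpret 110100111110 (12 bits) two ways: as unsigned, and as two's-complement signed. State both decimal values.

unsigned = 3390, signed = -706

Unsigned: 110100111110 = 3390.
Signed: MSB=1 → 3390 − 4096 = -706.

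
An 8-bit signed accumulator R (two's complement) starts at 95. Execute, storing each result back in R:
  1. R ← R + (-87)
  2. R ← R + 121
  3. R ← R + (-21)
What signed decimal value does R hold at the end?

Start: R = 95 = 01011111.
R = 95 + (-87) = 8 = 00001000
R = 8 + 121 = 129; wraps to -127 = 10000001
R = -127 + (-21) = -148; wraps to 108 = 01101100

108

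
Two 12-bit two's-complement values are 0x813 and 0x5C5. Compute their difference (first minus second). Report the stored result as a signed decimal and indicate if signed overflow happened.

0x813 = 100000010011 = -2029 (signed)
0x5C5 = 010111000101 = 1477 (signed)
Subtract via negate-and-add: invert 010111000101 + 1 = 101000111011 (i.e. -1477).
  100000010011
+ 101000111011
= 001001001110  (discard carry-out 1)
Result 001001001110: MSB = 0 → value 590.
Both addends (after negating the subtrahend) are negative but the stored result is non-negative: signed overflow. The true value -2029 − 1477 = -3506 lies outside [-2048, 2047].

590; overflow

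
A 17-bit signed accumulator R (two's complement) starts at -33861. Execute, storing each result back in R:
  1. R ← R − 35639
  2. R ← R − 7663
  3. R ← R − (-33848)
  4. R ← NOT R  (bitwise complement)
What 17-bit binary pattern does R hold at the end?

01010100100110010

Start: R = -33861 = 10111101110111011.
R = -33861 − 35639 = -69500; wraps to 61572 = 01111000010000100
R = 61572 − 7663 = 53909 = 01101001010010101
R = 53909 − (-33848) = 87757; wraps to -43315 = 10101011011001101
R = NOT 10101011011001101 = 01010100100110010 = 43314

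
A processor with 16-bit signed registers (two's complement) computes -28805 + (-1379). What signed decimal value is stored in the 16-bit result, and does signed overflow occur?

-28805 → 1000111101111011
-1379 → 1111101010011101
  1000111101111011
+ 1111101010011101
= 1000101000011000  (discard carry-out 1)
Result 1000101000011000: MSB = 1 → 35352 − 65536 = -30184.
Both addends are negative and so is the stored result: no signed overflow.

-30184; no overflow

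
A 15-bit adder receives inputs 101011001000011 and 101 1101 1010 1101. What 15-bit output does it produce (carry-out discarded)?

011001111110000

  101011001000011
+ 101110110101101
= 011001111110000  (discard carry-out 1)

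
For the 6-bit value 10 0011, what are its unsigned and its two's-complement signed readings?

Unsigned: 100011 = 35.
Signed: MSB=1 → 35 − 64 = -29.

unsigned = 35, signed = -29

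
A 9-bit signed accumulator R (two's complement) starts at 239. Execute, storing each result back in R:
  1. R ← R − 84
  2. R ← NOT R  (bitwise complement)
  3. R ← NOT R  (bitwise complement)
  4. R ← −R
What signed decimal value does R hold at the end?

Start: R = 239 = 011101111.
R = 239 − 84 = 155 = 010011011
R = NOT 010011011 = 101100100 = -156
R = NOT 101100100 = 010011011 = 155
R = −(155) = -155 = 101100101

-155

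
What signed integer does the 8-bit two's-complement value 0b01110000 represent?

112

MSB is 0, so the value is non-negative: 01110000 = 112.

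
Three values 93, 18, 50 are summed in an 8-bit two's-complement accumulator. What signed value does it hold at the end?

-95

93 + 18 = 111 (01101111)
111 + 50 = 161 → wraps to -95 (10100001)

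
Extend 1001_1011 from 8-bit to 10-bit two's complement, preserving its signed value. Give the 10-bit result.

1110011011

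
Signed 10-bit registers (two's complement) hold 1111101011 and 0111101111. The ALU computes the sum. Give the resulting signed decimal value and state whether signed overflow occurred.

1111101011 = -21 (signed)
0111101111 = 495 (signed)
  1111101011
+ 0111101111
= 0111011010  (discard carry-out 1)
Result 0111011010: MSB = 0 → value 474.
Addends have opposite signs, so signed overflow cannot occur.

474; no overflow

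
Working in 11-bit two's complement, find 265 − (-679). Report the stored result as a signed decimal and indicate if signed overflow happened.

944; no overflow

265 → 00100001001
-679 → 10101011001
Subtract via negate-and-add: invert 10101011001 + 1 = 01010100111 (i.e. 679).
  00100001001
+ 01010100111
= 01110110000
Result 01110110000: MSB = 0 → value 944.
Both addends (after negating the subtrahend) are non-negative and so is the stored result: no signed overflow.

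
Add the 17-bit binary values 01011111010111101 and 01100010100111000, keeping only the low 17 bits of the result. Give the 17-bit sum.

  01011111010111101
+ 01100010100111000
= 11000001111110101

11000001111110101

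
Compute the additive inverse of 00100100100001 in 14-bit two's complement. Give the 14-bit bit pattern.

11011011011111

Invert: 11011011011110. Add 1: 11011011011111.
Check: 00100100100001 = 2337, 11011011011111 = -2337.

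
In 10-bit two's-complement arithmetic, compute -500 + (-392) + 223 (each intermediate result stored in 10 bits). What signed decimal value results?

-500 + (-392) = -892 → wraps to 132 (0010000100)
132 + 223 = 355 (0101100011)

355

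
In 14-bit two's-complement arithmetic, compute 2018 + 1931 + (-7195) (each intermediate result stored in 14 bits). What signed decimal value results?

2018 + 1931 = 3949 (00111101101101)
3949 + (-7195) = -3246 (11001101010010)

-3246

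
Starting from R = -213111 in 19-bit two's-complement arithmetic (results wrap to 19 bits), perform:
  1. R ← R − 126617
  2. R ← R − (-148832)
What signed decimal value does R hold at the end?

Start: R = -213111 = 1001011111110001001.
R = -213111 − 126617 = -339728; wraps to 184560 = 0101101000011110000
R = 184560 − (-148832) = 333392; wraps to -190896 = 1010001011001010000

-190896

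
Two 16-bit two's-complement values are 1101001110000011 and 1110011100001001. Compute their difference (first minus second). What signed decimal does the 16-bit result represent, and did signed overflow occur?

-4998; no overflow

1101001110000011 = -11389 (signed)
1110011100001001 = -6391 (signed)
Subtract via negate-and-add: invert 1110011100001001 + 1 = 0001100011110111 (i.e. 6391).
  1101001110000011
+ 0001100011110111
= 1110110001111010
Result 1110110001111010: MSB = 1 → 60538 − 65536 = -4998.
Addends (after negating the subtrahend) have opposite signs, so signed overflow cannot occur.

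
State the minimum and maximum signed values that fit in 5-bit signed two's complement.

min = -16, max = 15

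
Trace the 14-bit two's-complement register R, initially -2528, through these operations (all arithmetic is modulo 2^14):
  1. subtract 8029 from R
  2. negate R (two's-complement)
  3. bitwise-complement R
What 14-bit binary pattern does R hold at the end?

01011011000010

Start: R = -2528 = 11011000100000.
R = -2528 − 8029 = -10557; wraps to 5827 = 01011011000011
R = −(5827) = -5827 = 10100100111101
R = NOT 10100100111101 = 01011011000010 = 5826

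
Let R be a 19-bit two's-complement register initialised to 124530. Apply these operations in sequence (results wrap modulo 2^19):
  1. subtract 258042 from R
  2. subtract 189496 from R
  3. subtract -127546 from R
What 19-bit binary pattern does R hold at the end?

Start: R = 124530 = 0011110011001110010.
R = 124530 − 258042 = -133512 = 1011111011001111000
R = -133512 − 189496 = -323008; wraps to 201280 = 0110001001001000000
R = 201280 − (-127546) = 328826; wraps to -195462 = 1010000010001111010

1010000010001111010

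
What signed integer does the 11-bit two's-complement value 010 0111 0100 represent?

628

MSB is 0, so the value is non-negative: 01001110100 = 628.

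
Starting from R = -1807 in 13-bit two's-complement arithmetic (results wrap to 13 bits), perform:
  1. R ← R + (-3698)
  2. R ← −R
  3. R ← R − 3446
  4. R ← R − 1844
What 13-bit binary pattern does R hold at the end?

0000011010111

Start: R = -1807 = 1100011110001.
R = -1807 + (-3698) = -5505; wraps to 2687 = 0101001111111
R = −(2687) = -2687 = 1010110000001
R = -2687 − 3446 = -6133; wraps to 2059 = 0100000001011
R = 2059 − 1844 = 215 = 0000011010111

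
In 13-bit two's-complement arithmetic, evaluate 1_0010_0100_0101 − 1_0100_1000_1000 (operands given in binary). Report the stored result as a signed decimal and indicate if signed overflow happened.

1_0010_0100_0101 → 1001001000101 = -3515 (signed)
1_0100_1000_1000 → 1010010001000 = -2936 (signed)
Subtract via negate-and-add: invert 1010010001000 + 1 = 0101101111000 (i.e. 2936).
  1001001000101
+ 0101101111000
= 1110110111101
Result 1110110111101: MSB = 1 → 7613 − 8192 = -579.
Addends (after negating the subtrahend) have opposite signs, so signed overflow cannot occur.

-579; no overflow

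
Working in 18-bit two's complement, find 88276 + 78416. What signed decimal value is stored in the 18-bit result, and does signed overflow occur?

-95452; overflow

88276 → 010101100011010100
78416 → 010011001001010000
  010101100011010100
+ 010011001001010000
= 101000101100100100
Result 101000101100100100: MSB = 1 → 166692 − 262144 = -95452.
Both addends are non-negative but the stored result is negative: signed overflow. The true value 88276 + 78416 = 166692 lies outside [-131072, 131071].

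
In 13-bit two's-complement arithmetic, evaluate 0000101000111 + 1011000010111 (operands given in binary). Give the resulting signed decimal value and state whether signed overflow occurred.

-2210; no overflow

0000101000111 = 327 (signed)
1011000010111 = -2537 (signed)
  0000101000111
+ 1011000010111
= 1011101011110
Result 1011101011110: MSB = 1 → 5982 − 8192 = -2210.
Addends have opposite signs, so signed overflow cannot occur.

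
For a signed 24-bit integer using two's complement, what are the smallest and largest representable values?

min = -8388608, max = 8388607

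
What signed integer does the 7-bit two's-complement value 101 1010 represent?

-38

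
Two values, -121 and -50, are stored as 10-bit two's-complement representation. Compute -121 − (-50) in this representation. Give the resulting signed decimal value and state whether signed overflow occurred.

-121 → 1110000111
-50 → 1111001110
Subtract via negate-and-add: invert 1111001110 + 1 = 0000110010 (i.e. 50).
  1110000111
+ 0000110010
= 1110111001
Result 1110111001: MSB = 1 → 953 − 1024 = -71.
Addends (after negating the subtrahend) have opposite signs, so signed overflow cannot occur.

-71; no overflow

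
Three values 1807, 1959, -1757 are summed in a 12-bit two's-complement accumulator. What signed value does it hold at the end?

2009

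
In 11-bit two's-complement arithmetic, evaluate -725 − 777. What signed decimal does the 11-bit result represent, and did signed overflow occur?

546; overflow

-725 → 10100101011
777 → 01100001001
Subtract via negate-and-add: invert 01100001001 + 1 = 10011110111 (i.e. -777).
  10100101011
+ 10011110111
= 01000100010  (discard carry-out 1)
Result 01000100010: MSB = 0 → value 546.
Both addends (after negating the subtrahend) are negative but the stored result is non-negative: signed overflow. The true value -725 − 777 = -1502 lies outside [-1024, 1023].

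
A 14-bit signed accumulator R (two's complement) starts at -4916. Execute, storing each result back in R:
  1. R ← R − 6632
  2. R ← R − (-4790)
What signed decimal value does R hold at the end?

-6758

Start: R = -4916 = 10110011001100.
R = -4916 − 6632 = -11548; wraps to 4836 = 01001011100100
R = 4836 − (-4790) = 9626; wraps to -6758 = 10010110011010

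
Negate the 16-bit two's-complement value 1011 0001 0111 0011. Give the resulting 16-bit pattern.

0100111010001101

Invert: 0100111010001100. Add 1: 0100111010001101.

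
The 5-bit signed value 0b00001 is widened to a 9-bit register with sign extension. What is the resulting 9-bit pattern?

000000001

MSB of 00001 is 0; replicate it into the new high bits.
0000|00001 → 000000001 (still 1).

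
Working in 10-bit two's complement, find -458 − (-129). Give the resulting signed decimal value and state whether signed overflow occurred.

-458 → 1000110110
-129 → 1101111111
Subtract via negate-and-add: invert 1101111111 + 1 = 0010000001 (i.e. 129).
  1000110110
+ 0010000001
= 1010110111
Result 1010110111: MSB = 1 → 695 − 1024 = -329.
Addends (after negating the subtrahend) have opposite signs, so signed overflow cannot occur.

-329; no overflow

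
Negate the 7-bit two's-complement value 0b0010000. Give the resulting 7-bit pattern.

1110000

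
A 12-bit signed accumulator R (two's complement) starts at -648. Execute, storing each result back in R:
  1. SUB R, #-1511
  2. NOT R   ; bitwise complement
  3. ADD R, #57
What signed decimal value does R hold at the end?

Start: R = -648 = 110101111000.
R = -648 − (-1511) = 863 = 001101011111
R = NOT 001101011111 = 110010100000 = -864
R = -864 + 57 = -807 = 110011011001

-807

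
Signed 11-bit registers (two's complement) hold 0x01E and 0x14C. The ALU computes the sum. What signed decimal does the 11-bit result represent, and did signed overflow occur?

362; no overflow

0x01E = 00000011110 = 30 (signed)
0x14C = 00101001100 = 332 (signed)
  00000011110
+ 00101001100
= 00101101010
Result 00101101010: MSB = 0 → value 362.
Both addends are non-negative and so is the stored result: no signed overflow.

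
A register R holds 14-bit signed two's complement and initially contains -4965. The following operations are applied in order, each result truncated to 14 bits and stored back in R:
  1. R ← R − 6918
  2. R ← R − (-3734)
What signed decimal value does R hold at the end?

Start: R = -4965 = 10110010011011.
R = -4965 − 6918 = -11883; wraps to 4501 = 01000110010101
R = 4501 − (-3734) = 8235; wraps to -8149 = 10000000101011

-8149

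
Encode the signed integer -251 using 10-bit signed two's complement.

|-251| = 251 = 0011111011 in 10 bits.
Invert the bits: 1100000100. Add 1: 1100000101.
Check: 1100000101 reads as 773 − 1024 = -251.

1100000101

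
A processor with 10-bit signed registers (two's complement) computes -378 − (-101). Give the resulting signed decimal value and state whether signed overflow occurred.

-378 → 1010000110
-101 → 1110011011
Subtract via negate-and-add: invert 1110011011 + 1 = 0001100101 (i.e. 101).
  1010000110
+ 0001100101
= 1011101011
Result 1011101011: MSB = 1 → 747 − 1024 = -277.
Addends (after negating the subtrahend) have opposite signs, so signed overflow cannot occur.

-277; no overflow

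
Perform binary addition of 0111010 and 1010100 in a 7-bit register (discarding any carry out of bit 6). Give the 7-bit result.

  0111010
+ 1010100
= 0001110  (discard carry-out 1)

0001110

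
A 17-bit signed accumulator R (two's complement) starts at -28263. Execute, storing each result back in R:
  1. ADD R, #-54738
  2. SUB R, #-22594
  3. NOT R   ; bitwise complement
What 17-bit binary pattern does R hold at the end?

Start: R = -28263 = 11001000110011001.
R = -28263 + (-54738) = -83001; wraps to 48071 = 01011101111000111
R = 48071 − (-22594) = 70665; wraps to -60407 = 10001010000001001
R = NOT 10001010000001001 = 01110101111110110 = 60406

01110101111110110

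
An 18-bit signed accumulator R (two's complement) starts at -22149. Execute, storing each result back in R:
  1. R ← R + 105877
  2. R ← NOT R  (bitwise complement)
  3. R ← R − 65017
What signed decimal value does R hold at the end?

Start: R = -22149 = 111010100101111011.
R = -22149 + 105877 = 83728 = 010100011100010000
R = NOT 010100011100010000 = 101011100011101111 = -83729
R = -83729 − 65017 = -148746; wraps to 113398 = 011011101011110110

113398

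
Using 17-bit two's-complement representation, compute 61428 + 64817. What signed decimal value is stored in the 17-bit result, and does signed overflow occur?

61428 → 01110111111110100
64817 → 01111110100110001
  01110111111110100
+ 01111110100110001
= 11110110100100101
Result 11110110100100101: MSB = 1 → 126245 − 131072 = -4827.
Both addends are non-negative but the stored result is negative: signed overflow. The true value 61428 + 64817 = 126245 lies outside [-65536, 65535].

-4827; overflow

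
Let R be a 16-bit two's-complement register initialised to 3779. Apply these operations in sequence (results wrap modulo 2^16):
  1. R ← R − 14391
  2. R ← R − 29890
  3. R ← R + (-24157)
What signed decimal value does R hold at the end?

Start: R = 3779 = 0000111011000011.
R = 3779 − 14391 = -10612 = 1101011010001100
R = -10612 − 29890 = -40502; wraps to 25034 = 0110000111001010
R = 25034 + (-24157) = 877 = 0000001101101101

877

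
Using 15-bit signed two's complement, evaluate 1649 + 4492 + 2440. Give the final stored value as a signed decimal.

8581

1649 + 4492 = 6141 (001011111111101)
6141 + 2440 = 8581 (010000110000101)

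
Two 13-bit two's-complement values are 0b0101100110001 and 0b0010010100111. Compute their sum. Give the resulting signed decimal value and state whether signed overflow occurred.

4056; no overflow

0b0101100110001 → 0101100110001 = 2865 (signed)
0b0010010100111 → 0010010100111 = 1191 (signed)
  0101100110001
+ 0010010100111
= 0111111011000
Result 0111111011000: MSB = 0 → value 4056.
Both addends are non-negative and so is the stored result: no signed overflow.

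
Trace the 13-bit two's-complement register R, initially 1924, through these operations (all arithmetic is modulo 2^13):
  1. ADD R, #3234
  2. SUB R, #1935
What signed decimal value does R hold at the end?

Start: R = 1924 = 0011110000100.
R = 1924 + 3234 = 5158; wraps to -3034 = 1010000100110
R = -3034 − 1935 = -4969; wraps to 3223 = 0110010010111

3223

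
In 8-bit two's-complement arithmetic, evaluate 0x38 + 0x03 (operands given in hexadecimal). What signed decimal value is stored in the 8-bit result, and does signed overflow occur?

59; no overflow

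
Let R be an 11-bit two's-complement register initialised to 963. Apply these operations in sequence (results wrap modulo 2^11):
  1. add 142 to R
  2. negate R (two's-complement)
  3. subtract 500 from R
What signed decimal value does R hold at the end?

443

Start: R = 963 = 01111000011.
R = 963 + 142 = 1105; wraps to -943 = 10001010001
R = −(-943) = 943 = 01110101111
R = 943 − 500 = 443 = 00110111011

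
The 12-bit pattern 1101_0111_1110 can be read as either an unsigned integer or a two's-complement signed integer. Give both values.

unsigned = 3454, signed = -642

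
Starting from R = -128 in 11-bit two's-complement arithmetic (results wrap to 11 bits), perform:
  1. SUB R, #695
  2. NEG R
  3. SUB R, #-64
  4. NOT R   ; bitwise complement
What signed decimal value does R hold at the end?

Start: R = -128 = 11110000000.
R = -128 − 695 = -823 = 10011001001
R = −(-823) = 823 = 01100110111
R = 823 − (-64) = 887 = 01101110111
R = NOT 01101110111 = 10010001000 = -888

-888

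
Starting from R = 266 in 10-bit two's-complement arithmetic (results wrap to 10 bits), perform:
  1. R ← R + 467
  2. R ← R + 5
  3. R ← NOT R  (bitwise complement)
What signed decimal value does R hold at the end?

Start: R = 266 = 0100001010.
R = 266 + 467 = 733; wraps to -291 = 1011011101
R = -291 + 5 = -286 = 1011100010
R = NOT 1011100010 = 0100011101 = 285

285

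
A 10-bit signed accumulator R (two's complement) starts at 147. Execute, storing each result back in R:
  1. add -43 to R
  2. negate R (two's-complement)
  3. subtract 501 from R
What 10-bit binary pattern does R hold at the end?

Start: R = 147 = 0010010011.
R = 147 + (-43) = 104 = 0001101000
R = −(104) = -104 = 1110011000
R = -104 − 501 = -605; wraps to 419 = 0110100011

0110100011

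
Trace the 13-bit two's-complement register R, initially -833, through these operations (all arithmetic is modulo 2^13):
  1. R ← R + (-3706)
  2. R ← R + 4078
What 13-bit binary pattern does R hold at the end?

1111000110011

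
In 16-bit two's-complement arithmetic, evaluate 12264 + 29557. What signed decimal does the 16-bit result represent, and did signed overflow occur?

-23715; overflow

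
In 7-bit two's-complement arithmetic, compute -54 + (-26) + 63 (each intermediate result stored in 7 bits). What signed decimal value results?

-17

-54 + (-26) = -80 → wraps to 48 (0110000)
48 + 63 = 111 → wraps to -17 (1101111)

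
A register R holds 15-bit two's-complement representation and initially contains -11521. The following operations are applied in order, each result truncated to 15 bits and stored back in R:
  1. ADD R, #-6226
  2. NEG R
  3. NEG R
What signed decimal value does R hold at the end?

Start: R = -11521 = 101001011111111.
R = -11521 + (-6226) = -17747; wraps to 15021 = 011101010101101
R = −(15021) = -15021 = 100010101010011
R = −(-15021) = 15021 = 011101010101101

15021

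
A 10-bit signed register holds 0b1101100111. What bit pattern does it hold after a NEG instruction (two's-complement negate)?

Invert: 0010011000. Add 1: 0010011001.
Check: 1101100111 = -153, 0010011001 = 153.

0010011001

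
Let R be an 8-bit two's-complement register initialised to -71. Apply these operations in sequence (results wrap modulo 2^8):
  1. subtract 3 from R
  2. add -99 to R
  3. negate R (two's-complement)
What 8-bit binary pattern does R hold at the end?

10101101

Start: R = -71 = 10111001.
R = -71 − 3 = -74 = 10110110
R = -74 + (-99) = -173; wraps to 83 = 01010011
R = −(83) = -83 = 10101101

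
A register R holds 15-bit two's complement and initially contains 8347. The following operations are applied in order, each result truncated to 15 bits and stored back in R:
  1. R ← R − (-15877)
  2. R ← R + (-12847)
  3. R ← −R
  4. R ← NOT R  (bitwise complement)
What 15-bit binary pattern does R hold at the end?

Start: R = 8347 = 010000010011011.
R = 8347 − (-15877) = 24224; wraps to -8544 = 101111010100000
R = -8544 + (-12847) = -21391; wraps to 11377 = 010110001110001
R = −(11377) = -11377 = 101001110001111
R = NOT 101001110001111 = 010110001110000 = 11376

010110001110000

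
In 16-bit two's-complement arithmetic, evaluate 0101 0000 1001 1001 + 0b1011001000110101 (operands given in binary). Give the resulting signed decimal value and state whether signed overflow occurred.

718; no overflow

0101 0000 1001 1001 → 0101000010011001 = 20633 (signed)
0b1011001000110101 → 1011001000110101 = -19915 (signed)
  0101000010011001
+ 1011001000110101
= 0000001011001110  (discard carry-out 1)
Result 0000001011001110: MSB = 0 → value 718.
Addends have opposite signs, so signed overflow cannot occur.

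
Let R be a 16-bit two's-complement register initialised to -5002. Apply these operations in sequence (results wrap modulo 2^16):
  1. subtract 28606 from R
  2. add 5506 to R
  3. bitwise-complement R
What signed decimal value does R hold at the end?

28101

Start: R = -5002 = 1110110001110110.
R = -5002 − 28606 = -33608; wraps to 31928 = 0111110010111000
R = 31928 + 5506 = 37434; wraps to -28102 = 1001001000111010
R = NOT 1001001000111010 = 0110110111000101 = 28101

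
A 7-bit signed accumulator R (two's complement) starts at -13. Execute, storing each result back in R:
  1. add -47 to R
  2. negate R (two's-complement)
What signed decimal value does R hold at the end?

Start: R = -13 = 1110011.
R = -13 + (-47) = -60 = 1000100
R = −(-60) = 60 = 0111100

60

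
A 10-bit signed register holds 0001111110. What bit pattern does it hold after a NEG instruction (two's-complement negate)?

1110000010

Invert: 1110000001. Add 1: 1110000010.
Check: 0001111110 = 126, 1110000010 = -126.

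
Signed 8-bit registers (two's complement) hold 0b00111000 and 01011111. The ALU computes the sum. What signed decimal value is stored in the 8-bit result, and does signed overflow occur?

0b00111000 → 00111000 = 56 (signed)
01011111 = 95 (signed)
  00111000
+ 01011111
= 10010111
Result 10010111: MSB = 1 → 151 − 256 = -105.
Both addends are non-negative but the stored result is negative: signed overflow. The true value 56 + 95 = 151 lies outside [-128, 127].

-105; overflow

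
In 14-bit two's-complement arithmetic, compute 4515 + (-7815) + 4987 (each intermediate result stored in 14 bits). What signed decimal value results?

1687

4515 + (-7815) = -3300 (11001100011100)
-3300 + 4987 = 1687 (00011010010111)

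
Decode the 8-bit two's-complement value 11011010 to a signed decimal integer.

-38

MSB is 1, so the value is negative.
Invert: 00100101. Add 1: 00100110 = 38. So the value is −38.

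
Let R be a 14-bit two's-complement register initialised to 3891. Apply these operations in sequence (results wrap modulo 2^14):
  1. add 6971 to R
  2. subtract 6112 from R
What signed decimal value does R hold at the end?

Start: R = 3891 = 00111100110011.
R = 3891 + 6971 = 10862; wraps to -5522 = 10101001101110
R = -5522 − 6112 = -11634; wraps to 4750 = 01001010001110

4750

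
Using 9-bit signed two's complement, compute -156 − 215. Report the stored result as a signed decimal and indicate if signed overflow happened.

141; overflow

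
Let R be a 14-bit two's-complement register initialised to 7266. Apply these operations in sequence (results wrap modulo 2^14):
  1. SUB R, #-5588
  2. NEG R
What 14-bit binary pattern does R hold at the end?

00110111001010

Start: R = 7266 = 01110001100010.
R = 7266 − (-5588) = 12854; wraps to -3530 = 11001000110110
R = −(-3530) = 3530 = 00110111001010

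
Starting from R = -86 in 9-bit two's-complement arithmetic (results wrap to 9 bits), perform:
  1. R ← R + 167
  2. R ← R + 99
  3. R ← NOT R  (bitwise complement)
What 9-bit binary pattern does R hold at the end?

101001011

Start: R = -86 = 110101010.
R = -86 + 167 = 81 = 001010001
R = 81 + 99 = 180 = 010110100
R = NOT 010110100 = 101001011 = -181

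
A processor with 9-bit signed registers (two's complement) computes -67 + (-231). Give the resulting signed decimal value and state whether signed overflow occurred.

-67 → 110111101
-231 → 100011001
  110111101
+ 100011001
= 011010110  (discard carry-out 1)
Result 011010110: MSB = 0 → value 214.
Both addends are negative but the stored result is non-negative: signed overflow. The true value -67 + (-231) = -298 lies outside [-256, 255].

214; overflow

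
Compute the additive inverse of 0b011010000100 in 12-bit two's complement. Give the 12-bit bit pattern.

Invert: 100101111011. Add 1: 100101111100.
Check: 011010000100 = 1668, 100101111100 = -1668.

100101111100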